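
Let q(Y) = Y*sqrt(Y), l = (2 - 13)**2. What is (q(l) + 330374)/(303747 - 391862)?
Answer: -66341/17623 ≈ -3.7645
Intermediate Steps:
l = 121 (l = (-11)**2 = 121)
q(Y) = Y**(3/2)
(q(l) + 330374)/(303747 - 391862) = (121**(3/2) + 330374)/(303747 - 391862) = (1331 + 330374)/(-88115) = 331705*(-1/88115) = -66341/17623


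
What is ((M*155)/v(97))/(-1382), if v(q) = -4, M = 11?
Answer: 1705/5528 ≈ 0.30843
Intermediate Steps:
((M*155)/v(97))/(-1382) = ((11*155)/(-4))/(-1382) = (1705*(-1/4))*(-1/1382) = -1705/4*(-1/1382) = 1705/5528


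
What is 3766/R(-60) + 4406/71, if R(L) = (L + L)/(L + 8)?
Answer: 1804099/1065 ≈ 1694.0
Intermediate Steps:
R(L) = 2*L/(8 + L) (R(L) = (2*L)/(8 + L) = 2*L/(8 + L))
3766/R(-60) + 4406/71 = 3766/((2*(-60)/(8 - 60))) + 4406/71 = 3766/((2*(-60)/(-52))) + 4406*(1/71) = 3766/((2*(-60)*(-1/52))) + 4406/71 = 3766/(30/13) + 4406/71 = 3766*(13/30) + 4406/71 = 24479/15 + 4406/71 = 1804099/1065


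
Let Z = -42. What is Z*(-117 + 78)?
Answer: 1638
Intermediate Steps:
Z*(-117 + 78) = -42*(-117 + 78) = -42*(-39) = 1638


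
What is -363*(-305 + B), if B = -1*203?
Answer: 184404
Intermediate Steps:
B = -203
-363*(-305 + B) = -363*(-305 - 203) = -363*(-508) = 184404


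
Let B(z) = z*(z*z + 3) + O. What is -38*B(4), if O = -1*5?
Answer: -2698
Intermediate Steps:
O = -5
B(z) = -5 + z*(3 + z²) (B(z) = z*(z*z + 3) - 5 = z*(z² + 3) - 5 = z*(3 + z²) - 5 = -5 + z*(3 + z²))
-38*B(4) = -38*(-5 + 4³ + 3*4) = -38*(-5 + 64 + 12) = -38*71 = -2698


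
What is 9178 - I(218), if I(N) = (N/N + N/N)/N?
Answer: 1000401/109 ≈ 9178.0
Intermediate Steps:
I(N) = 2/N (I(N) = (1 + 1)/N = 2/N)
9178 - I(218) = 9178 - 2/218 = 9178 - 1*1/109 = 9178 - 1/109 = 1000401/109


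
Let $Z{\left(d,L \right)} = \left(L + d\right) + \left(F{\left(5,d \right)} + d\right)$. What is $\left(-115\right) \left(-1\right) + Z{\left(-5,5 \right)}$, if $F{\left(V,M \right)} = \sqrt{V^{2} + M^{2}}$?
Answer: $110 + 5 \sqrt{2} \approx 117.07$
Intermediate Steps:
$F{\left(V,M \right)} = \sqrt{M^{2} + V^{2}}$
$Z{\left(d,L \right)} = L + \sqrt{25 + d^{2}} + 2 d$ ($Z{\left(d,L \right)} = \left(L + d\right) + \left(\sqrt{d^{2} + 5^{2}} + d\right) = \left(L + d\right) + \left(\sqrt{d^{2} + 25} + d\right) = \left(L + d\right) + \left(\sqrt{25 + d^{2}} + d\right) = \left(L + d\right) + \left(d + \sqrt{25 + d^{2}}\right) = L + \sqrt{25 + d^{2}} + 2 d$)
$\left(-115\right) \left(-1\right) + Z{\left(-5,5 \right)} = \left(-115\right) \left(-1\right) + \left(5 + \sqrt{25 + \left(-5\right)^{2}} + 2 \left(-5\right)\right) = 115 + \left(5 + \sqrt{25 + 25} - 10\right) = 115 + \left(5 + \sqrt{50} - 10\right) = 115 + \left(5 + 5 \sqrt{2} - 10\right) = 115 - \left(5 - 5 \sqrt{2}\right) = 110 + 5 \sqrt{2}$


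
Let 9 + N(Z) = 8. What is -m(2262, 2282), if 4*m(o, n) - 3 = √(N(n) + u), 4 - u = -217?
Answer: -¾ - √55/2 ≈ -4.4581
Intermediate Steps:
N(Z) = -1 (N(Z) = -9 + 8 = -1)
u = 221 (u = 4 - 1*(-217) = 4 + 217 = 221)
m(o, n) = ¾ + √55/2 (m(o, n) = ¾ + √(-1 + 221)/4 = ¾ + √220/4 = ¾ + (2*√55)/4 = ¾ + √55/2)
-m(2262, 2282) = -(¾ + √55/2) = -¾ - √55/2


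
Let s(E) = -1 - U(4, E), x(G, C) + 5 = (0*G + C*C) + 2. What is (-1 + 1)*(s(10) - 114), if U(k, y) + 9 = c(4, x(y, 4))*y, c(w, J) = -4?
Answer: 0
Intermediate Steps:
x(G, C) = -3 + C² (x(G, C) = -5 + ((0*G + C*C) + 2) = -5 + ((0 + C²) + 2) = -5 + (C² + 2) = -5 + (2 + C²) = -3 + C²)
U(k, y) = -9 - 4*y
s(E) = 8 + 4*E (s(E) = -1 - (-9 - 4*E) = -1 + (9 + 4*E) = 8 + 4*E)
(-1 + 1)*(s(10) - 114) = (-1 + 1)*((8 + 4*10) - 114) = 0*((8 + 40) - 114) = 0*(48 - 114) = 0*(-66) = 0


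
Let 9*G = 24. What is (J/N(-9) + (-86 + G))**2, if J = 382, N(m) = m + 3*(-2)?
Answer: 295936/25 ≈ 11837.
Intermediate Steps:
G = 8/3 (G = (1/9)*24 = 8/3 ≈ 2.6667)
N(m) = -6 + m (N(m) = m - 6 = -6 + m)
(J/N(-9) + (-86 + G))**2 = (382/(-6 - 9) + (-86 + 8/3))**2 = (382/(-15) - 250/3)**2 = (382*(-1/15) - 250/3)**2 = (-382/15 - 250/3)**2 = (-544/5)**2 = 295936/25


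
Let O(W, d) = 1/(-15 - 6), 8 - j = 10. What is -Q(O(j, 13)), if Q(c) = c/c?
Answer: -1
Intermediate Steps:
j = -2 (j = 8 - 1*10 = 8 - 10 = -2)
O(W, d) = -1/21 (O(W, d) = 1/(-21) = -1/21)
Q(c) = 1
-Q(O(j, 13)) = -1*1 = -1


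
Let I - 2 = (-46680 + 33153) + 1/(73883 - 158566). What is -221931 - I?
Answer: -17648445297/84683 ≈ -2.0841e+5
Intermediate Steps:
I = -1145337576/84683 (I = 2 + ((-46680 + 33153) + 1/(73883 - 158566)) = 2 + (-13527 + 1/(-84683)) = 2 + (-13527 - 1/84683) = 2 - 1145506942/84683 = -1145337576/84683 ≈ -13525.)
-221931 - I = -221931 - 1*(-1145337576/84683) = -221931 + 1145337576/84683 = -17648445297/84683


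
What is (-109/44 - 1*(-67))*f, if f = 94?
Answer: 133433/22 ≈ 6065.1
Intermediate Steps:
(-109/44 - 1*(-67))*f = (-109/44 - 1*(-67))*94 = (-109*1/44 + 67)*94 = (-109/44 + 67)*94 = (2839/44)*94 = 133433/22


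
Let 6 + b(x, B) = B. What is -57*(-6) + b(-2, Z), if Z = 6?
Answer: 342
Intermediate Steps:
b(x, B) = -6 + B
-57*(-6) + b(-2, Z) = -57*(-6) + (-6 + 6) = 342 + 0 = 342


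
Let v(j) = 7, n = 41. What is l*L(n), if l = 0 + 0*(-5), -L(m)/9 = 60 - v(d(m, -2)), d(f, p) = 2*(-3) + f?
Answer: 0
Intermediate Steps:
d(f, p) = -6 + f
L(m) = -477 (L(m) = -9*(60 - 1*7) = -9*(60 - 7) = -9*53 = -477)
l = 0 (l = 0 + 0 = 0)
l*L(n) = 0*(-477) = 0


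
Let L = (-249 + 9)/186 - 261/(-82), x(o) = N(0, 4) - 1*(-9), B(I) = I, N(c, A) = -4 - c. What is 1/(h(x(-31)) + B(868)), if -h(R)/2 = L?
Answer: 1271/1098417 ≈ 0.0011571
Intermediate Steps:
x(o) = 5 (x(o) = (-4 - 1*0) - 1*(-9) = (-4 + 0) + 9 = -4 + 9 = 5)
L = 4811/2542 (L = -240*1/186 - 261*(-1/82) = -40/31 + 261/82 = 4811/2542 ≈ 1.8926)
h(R) = -4811/1271 (h(R) = -2*4811/2542 = -4811/1271)
1/(h(x(-31)) + B(868)) = 1/(-4811/1271 + 868) = 1/(1098417/1271) = 1271/1098417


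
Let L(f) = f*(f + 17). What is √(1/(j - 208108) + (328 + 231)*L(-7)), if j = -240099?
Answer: I*√7860806716489577/448207 ≈ 197.81*I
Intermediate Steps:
L(f) = f*(17 + f)
√(1/(j - 208108) + (328 + 231)*L(-7)) = √(1/(-240099 - 208108) + (328 + 231)*(-7*(17 - 7))) = √(1/(-448207) + 559*(-7*10)) = √(-1/448207 + 559*(-70)) = √(-1/448207 - 39130) = √(-17538339911/448207) = I*√7860806716489577/448207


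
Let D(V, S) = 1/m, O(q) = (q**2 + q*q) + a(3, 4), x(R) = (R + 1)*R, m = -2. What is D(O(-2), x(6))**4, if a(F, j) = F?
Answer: 1/16 ≈ 0.062500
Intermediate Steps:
x(R) = R*(1 + R) (x(R) = (1 + R)*R = R*(1 + R))
O(q) = 3 + 2*q**2 (O(q) = (q**2 + q*q) + 3 = (q**2 + q**2) + 3 = 2*q**2 + 3 = 3 + 2*q**2)
D(V, S) = -1/2 (D(V, S) = 1/(-2) = -1/2)
D(O(-2), x(6))**4 = (-1/2)**4 = 1/16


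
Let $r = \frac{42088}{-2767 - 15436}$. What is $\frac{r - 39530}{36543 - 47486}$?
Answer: $\frac{719606678}{199195429} \approx 3.6126$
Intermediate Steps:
$r = - \frac{42088}{18203}$ ($r = \frac{42088}{-18203} = 42088 \left(- \frac{1}{18203}\right) = - \frac{42088}{18203} \approx -2.3121$)
$\frac{r - 39530}{36543 - 47486} = \frac{- \frac{42088}{18203} - 39530}{36543 - 47486} = - \frac{719606678}{18203 \left(-10943\right)} = \left(- \frac{719606678}{18203}\right) \left(- \frac{1}{10943}\right) = \frac{719606678}{199195429}$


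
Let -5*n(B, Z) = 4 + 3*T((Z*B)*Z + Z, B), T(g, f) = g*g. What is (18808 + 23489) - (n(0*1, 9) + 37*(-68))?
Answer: 224312/5 ≈ 44862.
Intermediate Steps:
T(g, f) = g²
n(B, Z) = -⅘ - 3*(Z + B*Z²)²/5 (n(B, Z) = -(4 + 3*((Z*B)*Z + Z)²)/5 = -(4 + 3*((B*Z)*Z + Z)²)/5 = -(4 + 3*(B*Z² + Z)²)/5 = -(4 + 3*(Z + B*Z²)²)/5 = -⅘ - 3*(Z + B*Z²)²/5)
(18808 + 23489) - (n(0*1, 9) + 37*(-68)) = (18808 + 23489) - ((-⅘ - ⅗*9²*(1 + (0*1)*9)²) + 37*(-68)) = 42297 - ((-⅘ - ⅗*81*(1 + 0*9)²) - 2516) = 42297 - ((-⅘ - ⅗*81*(1 + 0)²) - 2516) = 42297 - ((-⅘ - ⅗*81*1²) - 2516) = 42297 - ((-⅘ - ⅗*81*1) - 2516) = 42297 - ((-⅘ - 243/5) - 2516) = 42297 - (-247/5 - 2516) = 42297 - 1*(-12827/5) = 42297 + 12827/5 = 224312/5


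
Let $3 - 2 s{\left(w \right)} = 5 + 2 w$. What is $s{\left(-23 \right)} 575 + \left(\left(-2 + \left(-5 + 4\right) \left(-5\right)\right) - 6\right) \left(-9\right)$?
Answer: $12677$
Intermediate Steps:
$s{\left(w \right)} = -1 - w$ ($s{\left(w \right)} = \frac{3}{2} - \frac{5 + 2 w}{2} = \frac{3}{2} - \left(\frac{5}{2} + w\right) = -1 - w$)
$s{\left(-23 \right)} 575 + \left(\left(-2 + \left(-5 + 4\right) \left(-5\right)\right) - 6\right) \left(-9\right) = \left(-1 - -23\right) 575 + \left(\left(-2 + \left(-5 + 4\right) \left(-5\right)\right) - 6\right) \left(-9\right) = \left(-1 + 23\right) 575 + \left(\left(-2 - -5\right) - 6\right) \left(-9\right) = 22 \cdot 575 + \left(\left(-2 + 5\right) - 6\right) \left(-9\right) = 12650 + \left(3 - 6\right) \left(-9\right) = 12650 - -27 = 12650 + 27 = 12677$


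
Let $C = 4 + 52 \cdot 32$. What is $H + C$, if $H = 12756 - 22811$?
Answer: $-8387$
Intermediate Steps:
$C = 1668$ ($C = 4 + 1664 = 1668$)
$H = -10055$
$H + C = -10055 + 1668 = -8387$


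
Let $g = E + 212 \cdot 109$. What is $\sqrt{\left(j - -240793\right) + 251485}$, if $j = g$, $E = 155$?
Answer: $\sqrt{515541} \approx 718.01$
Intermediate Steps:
$g = 23263$ ($g = 155 + 212 \cdot 109 = 155 + 23108 = 23263$)
$j = 23263$
$\sqrt{\left(j - -240793\right) + 251485} = \sqrt{\left(23263 - -240793\right) + 251485} = \sqrt{\left(23263 + 240793\right) + 251485} = \sqrt{264056 + 251485} = \sqrt{515541}$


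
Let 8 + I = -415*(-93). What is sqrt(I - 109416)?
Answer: I*sqrt(70829) ≈ 266.14*I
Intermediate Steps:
I = 38587 (I = -8 - 415*(-93) = -8 + 38595 = 38587)
sqrt(I - 109416) = sqrt(38587 - 109416) = sqrt(-70829) = I*sqrt(70829)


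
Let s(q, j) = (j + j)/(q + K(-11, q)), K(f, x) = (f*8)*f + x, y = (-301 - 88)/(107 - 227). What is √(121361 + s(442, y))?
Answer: √93657733054005/27780 ≈ 348.37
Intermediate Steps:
y = 389/120 (y = -389/(-120) = -389*(-1/120) = 389/120 ≈ 3.2417)
K(f, x) = x + 8*f² (K(f, x) = (8*f)*f + x = 8*f² + x = x + 8*f²)
s(q, j) = 2*j/(968 + 2*q) (s(q, j) = (j + j)/(q + (q + 8*(-11)²)) = (2*j)/(q + (q + 8*121)) = (2*j)/(q + (q + 968)) = (2*j)/(q + (968 + q)) = (2*j)/(968 + 2*q) = 2*j/(968 + 2*q))
√(121361 + s(442, y)) = √(121361 + 389/(120*(484 + 442))) = √(121361 + (389/120)/926) = √(121361 + (389/120)*(1/926)) = √(121361 + 389/111120) = √(13485634709/111120) = √93657733054005/27780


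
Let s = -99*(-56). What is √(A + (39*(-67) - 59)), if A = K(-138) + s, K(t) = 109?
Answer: √2981 ≈ 54.599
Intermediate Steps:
s = 5544
A = 5653 (A = 109 + 5544 = 5653)
√(A + (39*(-67) - 59)) = √(5653 + (39*(-67) - 59)) = √(5653 + (-2613 - 59)) = √(5653 - 2672) = √2981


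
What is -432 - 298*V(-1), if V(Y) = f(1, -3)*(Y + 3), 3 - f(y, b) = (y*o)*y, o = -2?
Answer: -3412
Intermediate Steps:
f(y, b) = 3 + 2*y**2 (f(y, b) = 3 - y*(-2)*y = 3 - (-2*y)*y = 3 - (-2)*y**2 = 3 + 2*y**2)
V(Y) = 15 + 5*Y (V(Y) = (3 + 2*1**2)*(Y + 3) = (3 + 2*1)*(3 + Y) = (3 + 2)*(3 + Y) = 5*(3 + Y) = 15 + 5*Y)
-432 - 298*V(-1) = -432 - 298*(15 + 5*(-1)) = -432 - 298*(15 - 5) = -432 - 298*10 = -432 - 2980 = -3412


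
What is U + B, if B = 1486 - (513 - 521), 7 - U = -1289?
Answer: 2790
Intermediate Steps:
U = 1296 (U = 7 - 1*(-1289) = 7 + 1289 = 1296)
B = 1494 (B = 1486 - 1*(-8) = 1486 + 8 = 1494)
U + B = 1296 + 1494 = 2790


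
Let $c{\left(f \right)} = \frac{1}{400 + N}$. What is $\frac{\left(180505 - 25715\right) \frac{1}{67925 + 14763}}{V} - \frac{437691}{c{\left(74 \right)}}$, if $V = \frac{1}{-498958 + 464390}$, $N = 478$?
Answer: $- \frac{1986359087059}{5168} \approx -3.8436 \cdot 10^{8}$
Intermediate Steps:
$c{\left(f \right)} = \frac{1}{878}$ ($c{\left(f \right)} = \frac{1}{400 + 478} = \frac{1}{878}$)
$V = - \frac{1}{34568}$ ($V = \frac{1}{-34568} = - \frac{1}{34568} \approx -2.8928 \cdot 10^{-5}$)
$\frac{\left(180505 - 25715\right) \frac{1}{67925 + 14763}}{V} - \frac{437691}{c{\left(74 \right)}} = \frac{\left(180505 - 25715\right) \frac{1}{67925 + 14763}}{- \frac{1}{34568}} - 437691 \frac{1}{\frac{1}{878}} = \frac{154790}{82688} \left(-34568\right) - 384292698 = 154790 \cdot \frac{1}{82688} \left(-34568\right) - 384292698 = \frac{77395}{41344} \left(-34568\right) - 384292698 = - \frac{334423795}{5168} - 384292698 = - \frac{1986359087059}{5168}$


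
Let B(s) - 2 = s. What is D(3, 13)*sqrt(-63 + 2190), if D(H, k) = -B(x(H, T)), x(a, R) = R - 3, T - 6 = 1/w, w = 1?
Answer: -6*sqrt(2127) ≈ -276.72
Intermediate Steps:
T = 7 (T = 6 + 1/1 = 6 + 1*1 = 6 + 1 = 7)
x(a, R) = -3 + R
B(s) = 2 + s
D(H, k) = -6 (D(H, k) = -(2 + (-3 + 7)) = -(2 + 4) = -1*6 = -6)
D(3, 13)*sqrt(-63 + 2190) = -6*sqrt(-63 + 2190) = -6*sqrt(2127)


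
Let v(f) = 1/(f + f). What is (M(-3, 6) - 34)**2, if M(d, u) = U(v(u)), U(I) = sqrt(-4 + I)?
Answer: (204 - I*sqrt(141))**2/36 ≈ 1152.1 - 134.58*I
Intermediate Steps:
v(f) = 1/(2*f)
M(d, u) = sqrt(-4 + 1/(2*u))
(M(-3, 6) - 34)**2 = (sqrt(-16 + 2/6)/2 - 34)**2 = (sqrt(-16 + 2*(1/6))/2 - 34)**2 = (sqrt(-16 + 1/3)/2 - 34)**2 = (sqrt(-47/3)/2 - 34)**2 = ((I*sqrt(141)/3)/2 - 34)**2 = (I*sqrt(141)/6 - 34)**2 = (-34 + I*sqrt(141)/6)**2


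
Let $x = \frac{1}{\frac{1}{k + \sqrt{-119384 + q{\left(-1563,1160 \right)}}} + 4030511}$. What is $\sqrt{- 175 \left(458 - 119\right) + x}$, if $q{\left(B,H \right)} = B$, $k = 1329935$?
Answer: $\sqrt{\frac{-318000844394249515 - 239110065074 i \sqrt{120947}}{5360317646786 + 4030511 i \sqrt{120947}}} \approx 5.0 \cdot 10^{-13} + 243.57 i$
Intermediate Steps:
$x = \frac{1}{4030511 + \frac{1}{1329935 + i \sqrt{120947}}}$ ($x = \frac{1}{\frac{1}{1329935 + \sqrt{-119384 - 1563}} + 4030511} = \frac{1}{\frac{1}{1329935 + \sqrt{-120947}} + 4030511} = \frac{1}{\frac{1}{1329935 + i \sqrt{120947}} + 4030511} = \frac{1}{4030511 + \frac{1}{1329935 + i \sqrt{120947}}} \approx 2.4811 \cdot 10^{-7} + 1.0 \cdot 10^{-23} i$)
$\sqrt{- 175 \left(458 - 119\right) + x} = \sqrt{- 175 \left(458 - 119\right) + \left(\frac{7128874537056552827}{28733007239231704108951383} + \frac{i \sqrt{120947}}{28733007239231704108951383}\right)} = \sqrt{\left(-175\right) 339 + \left(\frac{7128874537056552827}{28733007239231704108951383} + \frac{i \sqrt{120947}}{28733007239231704108951383}\right)} = \sqrt{-59325 + \left(\frac{7128874537056552827}{28733007239231704108951383} + \frac{i \sqrt{120947}}{28733007239231704108951383}\right)} = \sqrt{- \frac{1704585654460291971726484243648}{28733007239231704108951383} + \frac{i \sqrt{120947}}{28733007239231704108951383}}$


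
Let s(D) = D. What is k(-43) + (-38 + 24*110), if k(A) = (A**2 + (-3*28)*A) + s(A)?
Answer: 8020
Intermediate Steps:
k(A) = A**2 - 83*A (k(A) = (A**2 + (-3*28)*A) + A = (A**2 - 84*A) + A = A**2 - 83*A)
k(-43) + (-38 + 24*110) = -43*(-83 - 43) + (-38 + 24*110) = -43*(-126) + (-38 + 2640) = 5418 + 2602 = 8020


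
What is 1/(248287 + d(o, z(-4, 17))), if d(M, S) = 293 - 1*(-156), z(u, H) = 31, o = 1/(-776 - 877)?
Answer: 1/248736 ≈ 4.0203e-6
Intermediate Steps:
o = -1/1653 (o = 1/(-1653) = -1/1653 ≈ -0.00060496)
d(M, S) = 449 (d(M, S) = 293 + 156 = 449)
1/(248287 + d(o, z(-4, 17))) = 1/(248287 + 449) = 1/248736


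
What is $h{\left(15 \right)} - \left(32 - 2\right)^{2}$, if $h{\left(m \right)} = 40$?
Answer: $-860$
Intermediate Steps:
$h{\left(15 \right)} - \left(32 - 2\right)^{2} = 40 - \left(32 - 2\right)^{2} = 40 - 30^{2} = 40 - 900 = -860$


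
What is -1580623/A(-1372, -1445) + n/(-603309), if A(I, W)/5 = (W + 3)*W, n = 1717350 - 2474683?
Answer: 990947416049/897934950150 ≈ 1.1036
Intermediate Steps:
n = -757333
A(I, W) = 5*W*(3 + W) (A(I, W) = 5*((W + 3)*W) = 5*((3 + W)*W) = 5*(W*(3 + W)) = 5*W*(3 + W))
-1580623/A(-1372, -1445) + n/(-603309) = -1580623*(-1/(7225*(3 - 1445))) - 757333/(-603309) = -1580623/(5*(-1445)*(-1442)) - 757333*(-1/603309) = -1580623/10418450 + 757333/603309 = 990947416049/897934950150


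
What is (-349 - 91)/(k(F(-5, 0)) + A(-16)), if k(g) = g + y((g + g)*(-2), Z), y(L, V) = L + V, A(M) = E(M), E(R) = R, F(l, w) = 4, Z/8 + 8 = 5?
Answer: 110/13 ≈ 8.4615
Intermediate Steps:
Z = -24 (Z = -64 + 8*5 = -64 + 40 = -24)
A(M) = M
k(g) = -24 - 3*g (k(g) = g + ((g + g)*(-2) - 24) = g + ((2*g)*(-2) - 24) = g + (-4*g - 24) = g + (-24 - 4*g) = -24 - 3*g)
(-349 - 91)/(k(F(-5, 0)) + A(-16)) = (-349 - 91)/((-24 - 3*4) - 16) = -440/((-24 - 12) - 16) = -440/(-36 - 16) = -440/(-52) = -440*(-1/52) = 110/13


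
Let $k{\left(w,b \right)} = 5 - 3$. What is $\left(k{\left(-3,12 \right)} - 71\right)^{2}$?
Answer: $4761$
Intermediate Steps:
$k{\left(w,b \right)} = 2$ ($k{\left(w,b \right)} = 5 - 3 = 2$)
$\left(k{\left(-3,12 \right)} - 71\right)^{2} = \left(2 - 71\right)^{2} = \left(-69\right)^{2} = 4761$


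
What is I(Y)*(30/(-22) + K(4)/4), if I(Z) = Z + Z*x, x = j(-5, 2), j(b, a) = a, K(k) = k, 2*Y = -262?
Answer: 1572/11 ≈ 142.91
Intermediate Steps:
Y = -131 (Y = (½)*(-262) = -131)
x = 2
I(Z) = 3*Z (I(Z) = Z + Z*2 = Z + 2*Z = 3*Z)
I(Y)*(30/(-22) + K(4)/4) = (3*(-131))*(30/(-22) + 4/4) = -393*(30*(-1/22) + 4*(¼)) = -393*(-15/11 + 1) = -393*(-4/11) = 1572/11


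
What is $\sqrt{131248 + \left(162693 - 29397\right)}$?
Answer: $4 \sqrt{16534} \approx 514.34$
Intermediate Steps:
$\sqrt{131248 + \left(162693 - 29397\right)} = \sqrt{131248 + 133296} = \sqrt{264544} = 4 \sqrt{16534}$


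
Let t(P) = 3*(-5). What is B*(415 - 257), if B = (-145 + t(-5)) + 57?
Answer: -16274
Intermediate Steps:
t(P) = -15
B = -103 (B = (-145 - 15) + 57 = -160 + 57 = -103)
B*(415 - 257) = -103*(415 - 257) = -103*158 = -16274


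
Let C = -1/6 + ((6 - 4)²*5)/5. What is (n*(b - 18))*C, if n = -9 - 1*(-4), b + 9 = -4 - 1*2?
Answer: 1265/2 ≈ 632.50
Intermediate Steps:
b = -15 (b = -9 + (-4 - 1*2) = -9 + (-4 - 2) = -9 - 6 = -15)
n = -5 (n = -9 + 4 = -5)
C = 23/6 (C = -1*⅙ + (2²*5)*(⅕) = -⅙ + (4*5)*(⅕) = -⅙ + 20*(⅕) = -⅙ + 4 = 23/6 ≈ 3.8333)
(n*(b - 18))*C = -5*(-15 - 18)*(23/6) = -5*(-33)*(23/6) = 165*(23/6) = 1265/2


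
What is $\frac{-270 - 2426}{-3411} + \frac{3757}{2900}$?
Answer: $\frac{20633527}{9891900} \approx 2.0859$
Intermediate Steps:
$\frac{-270 - 2426}{-3411} + \frac{3757}{2900} = \left(-270 - 2426\right) \left(- \frac{1}{3411}\right) + 3757 \cdot \frac{1}{2900} = \left(-2696\right) \left(- \frac{1}{3411}\right) + \frac{3757}{2900} = \frac{2696}{3411} + \frac{3757}{2900} = \frac{20633527}{9891900}$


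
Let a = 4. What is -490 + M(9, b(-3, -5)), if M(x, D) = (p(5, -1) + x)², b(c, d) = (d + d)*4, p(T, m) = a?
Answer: -321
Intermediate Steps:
p(T, m) = 4
b(c, d) = 8*d (b(c, d) = (2*d)*4 = 8*d)
M(x, D) = (4 + x)²
-490 + M(9, b(-3, -5)) = -490 + (4 + 9)² = -490 + 13² = -490 + 169 = -321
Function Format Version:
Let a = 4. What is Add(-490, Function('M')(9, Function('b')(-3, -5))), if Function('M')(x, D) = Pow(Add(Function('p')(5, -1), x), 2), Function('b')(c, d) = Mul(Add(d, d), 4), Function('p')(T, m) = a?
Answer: -321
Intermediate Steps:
Function('p')(T, m) = 4
Function('b')(c, d) = Mul(8, d) (Function('b')(c, d) = Mul(Mul(2, d), 4) = Mul(8, d))
Function('M')(x, D) = Pow(Add(4, x), 2)
Add(-490, Function('M')(9, Function('b')(-3, -5))) = Add(-490, Pow(Add(4, 9), 2)) = Add(-490, Pow(13, 2)) = Add(-490, 169) = -321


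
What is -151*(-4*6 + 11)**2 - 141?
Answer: -25660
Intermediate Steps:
-151*(-4*6 + 11)**2 - 141 = -151*(-24 + 11)**2 - 141 = -151*(-13)**2 - 141 = -151*169 - 141 = -25519 - 141 = -25660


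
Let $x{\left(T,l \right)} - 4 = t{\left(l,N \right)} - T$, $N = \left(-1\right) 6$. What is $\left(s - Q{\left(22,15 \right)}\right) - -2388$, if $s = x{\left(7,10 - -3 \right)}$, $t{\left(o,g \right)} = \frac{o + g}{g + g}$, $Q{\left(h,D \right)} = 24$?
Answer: $\frac{28325}{12} \approx 2360.4$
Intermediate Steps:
$N = -6$
$t{\left(o,g \right)} = \frac{g + o}{2 g}$
$x{\left(T,l \right)} = \frac{9}{2} - T - \frac{l}{12}$ ($x{\left(T,l \right)} = 4 - \left(T - \frac{-6 + l}{2 \left(-6\right)}\right) = 4 - \left(T + \frac{-6 + l}{12}\right) = 4 - \left(- \frac{1}{2} + T + \frac{l}{12}\right) = \frac{9}{2} - T - \frac{l}{12}$)
$s = - \frac{43}{12}$ ($s = \frac{9}{2} - 7 - \frac{10 - -3}{12} = \frac{9}{2} - 7 - \frac{10 + 3}{12} = \frac{9}{2} - 7 - \frac{13}{12} = - \frac{43}{12} \approx -3.5833$)
$\left(s - Q{\left(22,15 \right)}\right) - -2388 = \left(- \frac{43}{12} - 24\right) - -2388 = \left(- \frac{43}{12} - 24\right) + 2388 = - \frac{331}{12} + 2388 = \frac{28325}{12}$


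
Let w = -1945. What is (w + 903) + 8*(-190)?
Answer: -2562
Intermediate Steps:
(w + 903) + 8*(-190) = (-1945 + 903) + 8*(-190) = -1042 - 1520 = -2562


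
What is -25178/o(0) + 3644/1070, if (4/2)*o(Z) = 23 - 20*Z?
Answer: -26898554/12305 ≈ -2186.0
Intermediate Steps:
o(Z) = 23/2 - 10*Z (o(Z) = (23 - 20*Z)/2 = 23/2 - 10*Z)
-25178/o(0) + 3644/1070 = -25178/(23/2 - 10*0) + 3644/1070 = -25178/(23/2 + 0) + 3644*(1/1070) = -25178/23/2 + 1822/535 = -25178*2/23 + 1822/535 = -50356/23 + 1822/535 = -26898554/12305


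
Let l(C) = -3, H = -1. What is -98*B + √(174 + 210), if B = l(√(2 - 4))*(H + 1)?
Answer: 8*√6 ≈ 19.596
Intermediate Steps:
B = 0 (B = -3*(-1 + 1) = -3*0 = 0)
-98*B + √(174 + 210) = -98*0 + √(174 + 210) = 0 + √384 = 0 + 8*√6 = 8*√6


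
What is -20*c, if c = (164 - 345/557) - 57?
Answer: -1185080/557 ≈ -2127.6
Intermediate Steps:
c = 59254/557 (c = (164 - 345*1/557) - 57 = (164 - 345/557) - 57 = 91003/557 - 57 = 59254/557 ≈ 106.38)
-20*c = -20*59254/557 = -1185080/557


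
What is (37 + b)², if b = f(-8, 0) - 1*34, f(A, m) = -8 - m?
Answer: 25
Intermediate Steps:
b = -42 (b = (-8 - 1*0) - 1*34 = (-8 + 0) - 34 = -8 - 34 = -42)
(37 + b)² = (37 - 42)² = (-5)² = 25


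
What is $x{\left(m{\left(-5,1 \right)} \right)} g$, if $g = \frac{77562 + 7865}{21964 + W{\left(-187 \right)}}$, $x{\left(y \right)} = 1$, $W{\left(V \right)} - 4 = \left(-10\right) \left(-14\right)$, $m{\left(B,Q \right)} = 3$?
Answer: $\frac{85427}{22108} \approx 3.8641$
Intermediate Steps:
$W{\left(V \right)} = 144$ ($W{\left(V \right)} = 4 - -140 = 4 + 140 = 144$)
$g = \frac{85427}{22108}$ ($g = \frac{77562 + 7865}{21964 + 144} = \frac{85427}{22108} \approx 3.8641$)
$x{\left(m{\left(-5,1 \right)} \right)} g = 1 \cdot \frac{85427}{22108} = \frac{85427}{22108}$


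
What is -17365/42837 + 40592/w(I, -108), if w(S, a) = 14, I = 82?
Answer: 869298197/299859 ≈ 2899.0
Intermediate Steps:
-17365/42837 + 40592/w(I, -108) = -17365/42837 + 40592/14 = -17365*1/42837 + 40592*(1/14) = -17365/42837 + 20296/7 = 869298197/299859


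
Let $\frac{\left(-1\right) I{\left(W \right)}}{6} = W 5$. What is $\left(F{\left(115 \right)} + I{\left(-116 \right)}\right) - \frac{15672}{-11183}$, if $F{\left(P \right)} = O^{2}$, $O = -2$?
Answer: $\frac{38977244}{11183} \approx 3485.4$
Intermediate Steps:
$F{\left(P \right)} = 4$ ($F{\left(P \right)} = \left(-2\right)^{2} = 4$)
$I{\left(W \right)} = - 30 W$ ($I{\left(W \right)} = - 6 W 5 = - 6 \cdot 5 W = - 30 W$)
$\left(F{\left(115 \right)} + I{\left(-116 \right)}\right) - \frac{15672}{-11183} = \left(4 - -3480\right) - \frac{15672}{-11183} = \left(4 + 3480\right) - - \frac{15672}{11183} = 3484 + \frac{15672}{11183} = \frac{38977244}{11183}$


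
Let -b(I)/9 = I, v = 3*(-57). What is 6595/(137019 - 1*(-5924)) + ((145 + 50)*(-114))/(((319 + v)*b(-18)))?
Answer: -167750065/190400076 ≈ -0.88104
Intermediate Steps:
v = -171
b(I) = -9*I
6595/(137019 - 1*(-5924)) + ((145 + 50)*(-114))/(((319 + v)*b(-18))) = 6595/(137019 - 1*(-5924)) + ((145 + 50)*(-114))/(((319 - 171)*(-9*(-18)))) = 6595/(137019 + 5924) + (195*(-114))/((148*162)) = 6595/142943 - 22230/23976 = 6595*(1/142943) - 22230*1/23976 = 6595/142943 - 1235/1332 = -167750065/190400076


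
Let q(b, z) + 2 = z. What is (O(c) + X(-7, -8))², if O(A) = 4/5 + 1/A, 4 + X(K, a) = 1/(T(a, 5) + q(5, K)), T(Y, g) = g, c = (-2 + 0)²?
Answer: 256/25 ≈ 10.240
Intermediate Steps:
q(b, z) = -2 + z
c = 4 (c = (-2)² = 4)
X(K, a) = -4 + 1/(3 + K) (X(K, a) = -4 + 1/(5 + (-2 + K)) = -4 + 1/(3 + K))
O(A) = ⅘ + 1/A (O(A) = 4*(⅕) + 1/A = ⅘ + 1/A)
(O(c) + X(-7, -8))² = ((⅘ + 1/4) + (-11 - 4*(-7))/(3 - 7))² = ((⅘ + ¼) + (-11 + 28)/(-4))² = (21/20 - ¼*17)² = (21/20 - 17/4)² = (-16/5)² = 256/25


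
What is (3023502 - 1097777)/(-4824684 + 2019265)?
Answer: -1925725/2805419 ≈ -0.68643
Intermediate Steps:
(3023502 - 1097777)/(-4824684 + 2019265) = 1925725/(-2805419) = 1925725*(-1/2805419) = -1925725/2805419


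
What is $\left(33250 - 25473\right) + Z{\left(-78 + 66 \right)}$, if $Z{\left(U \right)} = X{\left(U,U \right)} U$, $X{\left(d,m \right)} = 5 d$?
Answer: $8497$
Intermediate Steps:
$Z{\left(U \right)} = 5 U^{2}$ ($Z{\left(U \right)} = 5 U U = 5 U^{2}$)
$\left(33250 - 25473\right) + Z{\left(-78 + 66 \right)} = \left(33250 - 25473\right) + 5 \left(-78 + 66\right)^{2} = 7777 + 5 \left(-12\right)^{2} = 7777 + 5 \cdot 144 = 7777 + 720 = 8497$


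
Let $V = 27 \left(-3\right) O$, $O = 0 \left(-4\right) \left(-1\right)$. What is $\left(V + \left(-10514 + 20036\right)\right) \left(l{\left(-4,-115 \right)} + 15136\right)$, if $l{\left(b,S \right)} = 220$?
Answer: $146219832$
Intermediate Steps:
$O = 0$ ($O = 0 \left(-1\right) = 0$)
$V = 0$ ($V = 27 \left(-3\right) 0 = \left(-81\right) 0 = 0$)
$\left(V + \left(-10514 + 20036\right)\right) \left(l{\left(-4,-115 \right)} + 15136\right) = \left(0 + \left(-10514 + 20036\right)\right) \left(220 + 15136\right) = \left(0 + 9522\right) 15356 = 9522 \cdot 15356 = 146219832$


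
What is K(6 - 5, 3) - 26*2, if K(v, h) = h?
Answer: -49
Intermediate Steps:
K(6 - 5, 3) - 26*2 = 3 - 26*2 = 3 - 52 = -49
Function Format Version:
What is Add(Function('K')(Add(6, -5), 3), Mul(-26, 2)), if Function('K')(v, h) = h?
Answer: -49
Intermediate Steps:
Add(Function('K')(Add(6, -5), 3), Mul(-26, 2)) = Add(3, Mul(-26, 2)) = Add(3, -52) = -49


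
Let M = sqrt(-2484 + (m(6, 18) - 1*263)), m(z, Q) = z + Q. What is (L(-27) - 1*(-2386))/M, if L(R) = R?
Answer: -337*I*sqrt(2723)/389 ≈ -45.207*I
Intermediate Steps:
m(z, Q) = Q + z
M = I*sqrt(2723) (M = sqrt(-2484 + ((18 + 6) - 1*263)) = sqrt(-2484 + (24 - 263)) = sqrt(-2484 - 239) = sqrt(-2723) = I*sqrt(2723) ≈ 52.182*I)
(L(-27) - 1*(-2386))/M = (-27 - 1*(-2386))/((I*sqrt(2723))) = (-27 + 2386)*(-I*sqrt(2723)/2723) = 2359*(-I*sqrt(2723)/2723) = -337*I*sqrt(2723)/389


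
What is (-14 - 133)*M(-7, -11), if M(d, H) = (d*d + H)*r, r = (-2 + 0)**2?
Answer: -22344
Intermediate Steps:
r = 4 (r = (-2)**2 = 4)
M(d, H) = 4*H + 4*d**2 (M(d, H) = (d*d + H)*4 = (d**2 + H)*4 = (H + d**2)*4 = 4*H + 4*d**2)
(-14 - 133)*M(-7, -11) = (-14 - 133)*(4*(-11) + 4*(-7)**2) = -147*(-44 + 4*49) = -147*(-44 + 196) = -147*152 = -22344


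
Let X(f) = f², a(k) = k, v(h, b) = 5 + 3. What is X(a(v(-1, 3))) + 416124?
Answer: 416188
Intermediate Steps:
v(h, b) = 8
X(a(v(-1, 3))) + 416124 = 8² + 416124 = 64 + 416124 = 416188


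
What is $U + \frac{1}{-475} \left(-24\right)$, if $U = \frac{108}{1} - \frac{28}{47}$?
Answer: $\frac{2398928}{22325} \approx 107.45$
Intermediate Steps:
$U = \frac{5048}{47}$ ($U = 108 \cdot 1 - \frac{28}{47} = 108 - \frac{28}{47} = \frac{5048}{47} \approx 107.4$)
$U + \frac{1}{-475} \left(-24\right) = \frac{5048}{47} + \frac{1}{-475} \left(-24\right) = \frac{5048}{47} - - \frac{24}{475} = \frac{5048}{47} + \frac{24}{475} = \frac{2398928}{22325}$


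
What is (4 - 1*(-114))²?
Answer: 13924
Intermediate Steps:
(4 - 1*(-114))² = (4 + 114)² = 118² = 13924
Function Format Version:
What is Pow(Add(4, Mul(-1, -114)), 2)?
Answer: 13924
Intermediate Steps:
Pow(Add(4, Mul(-1, -114)), 2) = Pow(Add(4, 114), 2) = Pow(118, 2) = 13924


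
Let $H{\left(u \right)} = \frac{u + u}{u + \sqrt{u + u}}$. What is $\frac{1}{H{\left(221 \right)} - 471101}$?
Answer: $- \frac{103170677}{48603600879619} + \frac{2 \sqrt{442}}{48603600879619} \approx -2.1227 \cdot 10^{-6}$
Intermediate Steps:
$H{\left(u \right)} = \frac{2 u}{u + \sqrt{2} \sqrt{u}}$ ($H{\left(u \right)} = \frac{2 u}{u + \sqrt{2 u}} = \frac{2 u}{u + \sqrt{2} \sqrt{u}}$)
$\frac{1}{H{\left(221 \right)} - 471101} = \frac{1}{2 \cdot 221 \frac{1}{221 + \sqrt{2} \sqrt{221}} - 471101} = \frac{1}{2 \cdot 221 \frac{1}{221 + \sqrt{442}} - 471101} = \frac{1}{\frac{442}{221 + \sqrt{442}} - 471101} = \frac{1}{-471101 + \frac{442}{221 + \sqrt{442}}}$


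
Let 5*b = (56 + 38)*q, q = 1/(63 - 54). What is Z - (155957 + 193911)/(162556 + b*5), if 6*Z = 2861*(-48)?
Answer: -16745267918/731549 ≈ -22890.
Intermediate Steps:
q = ⅑ (q = 1/9 = ⅑ ≈ 0.11111)
Z = -22888 (Z = (2861*(-48))/6 = (⅙)*(-137328) = -22888)
b = 94/45 (b = ((56 + 38)*(⅑))/5 = (94*(⅑))/5 = (⅕)*(94/9) = 94/45 ≈ 2.0889)
Z - (155957 + 193911)/(162556 + b*5) = -22888 - (155957 + 193911)/(162556 + (94/45)*5) = -22888 - 349868/(162556 + 94/9) = -22888 - 349868/1463098/9 = -22888 - 349868*9/1463098 = -22888 - 1*1574406/731549 = -22888 - 1574406/731549 = -16745267918/731549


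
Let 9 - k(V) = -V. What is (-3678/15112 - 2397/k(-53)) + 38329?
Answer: 797565217/20779 ≈ 38383.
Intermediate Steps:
k(V) = 9 + V (k(V) = 9 - (-1)*V = 9 + V)
(-3678/15112 - 2397/k(-53)) + 38329 = (-3678/15112 - 2397/(9 - 53)) + 38329 = (-3678*1/15112 - 2397/(-44)) + 38329 = (-1839/7556 - 2397*(-1/44)) + 38329 = (-1839/7556 + 2397/44) + 38329 = 1126926/20779 + 38329 = 797565217/20779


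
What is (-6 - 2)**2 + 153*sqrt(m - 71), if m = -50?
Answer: 64 + 1683*I ≈ 64.0 + 1683.0*I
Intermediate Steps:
(-6 - 2)**2 + 153*sqrt(m - 71) = (-6 - 2)**2 + 153*sqrt(-50 - 71) = (-8)**2 + 153*sqrt(-121) = 64 + 153*(11*I) = 64 + 1683*I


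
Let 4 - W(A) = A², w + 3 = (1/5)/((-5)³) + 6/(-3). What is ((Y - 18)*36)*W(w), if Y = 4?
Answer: 4137525504/390625 ≈ 10592.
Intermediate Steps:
w = -3126/625 (w = -3 + ((1/5)/((-5)³) + 6/(-3)) = -3 + ((1*(⅕))/(-125) + 6*(-⅓)) = -3 + ((⅕)*(-1/125) - 2) = -3 + (-1/625 - 2) = -3 - 1251/625 = -3126/625 ≈ -5.0016)
W(A) = 4 - A²
((Y - 18)*36)*W(w) = ((4 - 18)*36)*(4 - (-3126/625)²) = (-14*36)*(4 - 1*9771876/390625) = -504*(4 - 9771876/390625) = -504*(-8209376/390625) = 4137525504/390625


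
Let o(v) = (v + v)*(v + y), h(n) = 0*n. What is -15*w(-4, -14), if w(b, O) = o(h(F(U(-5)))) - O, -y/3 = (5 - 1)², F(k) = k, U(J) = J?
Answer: -210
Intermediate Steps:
y = -48 (y = -3*(5 - 1)² = -3*4² = -3*16 = -48)
h(n) = 0
o(v) = 2*v*(-48 + v) (o(v) = (v + v)*(v - 48) = (2*v)*(-48 + v) = 2*v*(-48 + v))
w(b, O) = -O (w(b, O) = 2*0*(-48 + 0) - O = 2*0*(-48) - O = 0 - O = -O)
-15*w(-4, -14) = -(-15)*(-14) = -15*14 = -210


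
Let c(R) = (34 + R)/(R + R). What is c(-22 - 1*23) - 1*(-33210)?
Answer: 2988911/90 ≈ 33210.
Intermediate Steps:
c(R) = (34 + R)/(2*R) (c(R) = (34 + R)/((2*R)) = (34 + R)*(1/(2*R)) = (34 + R)/(2*R))
c(-22 - 1*23) - 1*(-33210) = (34 + (-22 - 1*23))/(2*(-22 - 1*23)) - 1*(-33210) = (34 + (-22 - 23))/(2*(-22 - 23)) + 33210 = (½)*(34 - 45)/(-45) + 33210 = (½)*(-1/45)*(-11) + 33210 = 11/90 + 33210 = 2988911/90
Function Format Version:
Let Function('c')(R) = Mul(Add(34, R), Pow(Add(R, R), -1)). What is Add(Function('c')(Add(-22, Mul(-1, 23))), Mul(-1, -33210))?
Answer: Rational(2988911, 90) ≈ 33210.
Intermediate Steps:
Function('c')(R) = Mul(Rational(1, 2), Pow(R, -1), Add(34, R)) (Function('c')(R) = Mul(Add(34, R), Pow(Mul(2, R), -1)) = Mul(Add(34, R), Mul(Rational(1, 2), Pow(R, -1))) = Mul(Rational(1, 2), Pow(R, -1), Add(34, R)))
Add(Function('c')(Add(-22, Mul(-1, 23))), Mul(-1, -33210)) = Add(Mul(Rational(1, 2), Pow(Add(-22, Mul(-1, 23)), -1), Add(34, Add(-22, Mul(-1, 23)))), Mul(-1, -33210)) = Add(Mul(Rational(1, 2), Pow(Add(-22, -23), -1), Add(34, Add(-22, -23))), 33210) = Add(Mul(Rational(1, 2), Pow(-45, -1), Add(34, -45)), 33210) = Add(Mul(Rational(1, 2), Rational(-1, 45), -11), 33210) = Add(Rational(11, 90), 33210) = Rational(2988911, 90)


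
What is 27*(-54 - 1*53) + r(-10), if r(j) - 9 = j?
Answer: -2890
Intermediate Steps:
r(j) = 9 + j
27*(-54 - 1*53) + r(-10) = 27*(-54 - 1*53) + (9 - 10) = 27*(-54 - 53) - 1 = 27*(-107) - 1 = -2889 - 1 = -2890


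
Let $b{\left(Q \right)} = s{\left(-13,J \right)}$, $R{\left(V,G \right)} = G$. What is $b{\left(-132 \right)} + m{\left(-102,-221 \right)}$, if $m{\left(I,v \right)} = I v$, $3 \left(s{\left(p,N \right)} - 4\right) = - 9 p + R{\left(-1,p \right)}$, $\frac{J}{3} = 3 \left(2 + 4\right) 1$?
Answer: $\frac{67742}{3} \approx 22581.0$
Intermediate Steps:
$J = 54$ ($J = 3 \cdot 3 \left(2 + 4\right) 1 = 3 \cdot 3 \cdot 6 \cdot 1 = 3 \cdot 18 \cdot 1 = 3 \cdot 18 = 54$)
$s{\left(p,N \right)} = 4 - \frac{8 p}{3}$ ($s{\left(p,N \right)} = 4 + \frac{- 9 p + p}{3} = 4 + \frac{\left(-8\right) p}{3} = 4 - \frac{8 p}{3}$)
$b{\left(Q \right)} = \frac{116}{3}$ ($b{\left(Q \right)} = 4 - - \frac{104}{3} = 4 + \frac{104}{3} = \frac{116}{3}$)
$b{\left(-132 \right)} + m{\left(-102,-221 \right)} = \frac{116}{3} - -22542 = \frac{116}{3} + 22542 = \frac{67742}{3}$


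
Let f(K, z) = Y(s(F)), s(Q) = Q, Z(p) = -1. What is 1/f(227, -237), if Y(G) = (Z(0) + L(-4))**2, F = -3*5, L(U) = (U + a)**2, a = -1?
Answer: 1/576 ≈ 0.0017361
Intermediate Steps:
L(U) = (-1 + U)**2 (L(U) = (U - 1)**2 = (-1 + U)**2)
F = -15
Y(G) = 576 (Y(G) = (-1 + (-1 - 4)**2)**2 = (-1 + (-5)**2)**2 = (-1 + 25)**2 = 24**2 = 576)
f(K, z) = 576
1/f(227, -237) = 1/576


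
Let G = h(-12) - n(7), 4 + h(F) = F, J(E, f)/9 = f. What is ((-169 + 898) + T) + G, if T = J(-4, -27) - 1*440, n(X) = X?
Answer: 23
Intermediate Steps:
J(E, f) = 9*f
h(F) = -4 + F
G = -23 (G = (-4 - 12) - 1*7 = -16 - 7 = -23)
T = -683 (T = 9*(-27) - 1*440 = -243 - 440 = -683)
((-169 + 898) + T) + G = ((-169 + 898) - 683) - 23 = (729 - 683) - 23 = 46 - 23 = 23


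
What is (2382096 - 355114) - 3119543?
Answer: -1092561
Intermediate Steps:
(2382096 - 355114) - 3119543 = 2026982 - 3119543 = -1092561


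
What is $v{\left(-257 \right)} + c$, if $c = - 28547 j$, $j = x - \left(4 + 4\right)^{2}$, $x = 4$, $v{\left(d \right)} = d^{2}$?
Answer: $1778869$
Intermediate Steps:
$j = -60$ ($j = 4 - \left(4 + 4\right)^{2} = 4 - 8^{2} = 4 - 64 = -60$)
$c = 1712820$ ($c = \left(-28547\right) \left(-60\right) = 1712820$)
$v{\left(-257 \right)} + c = \left(-257\right)^{2} + 1712820 = 66049 + 1712820 = 1778869$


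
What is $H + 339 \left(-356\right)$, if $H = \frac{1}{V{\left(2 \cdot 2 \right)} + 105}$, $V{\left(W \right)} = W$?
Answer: $- \frac{13154555}{109} \approx -1.2068 \cdot 10^{5}$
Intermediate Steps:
$H = \frac{1}{109}$ ($H = \frac{1}{2 \cdot 2 + 105} = \frac{1}{4 + 105} = \frac{1}{109} \approx 0.0091743$)
$H + 339 \left(-356\right) = \frac{1}{109} + 339 \left(-356\right) = \frac{1}{109} - 120684 = - \frac{13154555}{109}$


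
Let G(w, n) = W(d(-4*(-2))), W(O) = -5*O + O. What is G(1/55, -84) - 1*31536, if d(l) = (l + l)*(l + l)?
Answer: -32560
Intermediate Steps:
d(l) = 4*l² (d(l) = (2*l)*(2*l) = 4*l²)
W(O) = -4*O
G(w, n) = -1024 (G(w, n) = -16*(-4*(-2))² = -16*8² = -16*64 = -4*256 = -1024)
G(1/55, -84) - 1*31536 = -1024 - 1*31536 = -1024 - 31536 = -32560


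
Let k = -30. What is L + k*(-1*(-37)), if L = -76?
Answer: -1186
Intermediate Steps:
L + k*(-1*(-37)) = -76 - (-30)*(-37) = -76 - 30*37 = -76 - 1110 = -1186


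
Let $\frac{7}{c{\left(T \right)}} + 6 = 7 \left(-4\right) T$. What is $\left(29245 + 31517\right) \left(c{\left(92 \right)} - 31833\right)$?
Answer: $- \frac{2497099851753}{1291} \approx -1.9342 \cdot 10^{9}$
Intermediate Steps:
$c{\left(T \right)} = \frac{7}{-6 - 28 T}$ ($c{\left(T \right)} = \frac{7}{-6 + 7 \left(-4\right) T} = \frac{7}{-6 - 28 T}$)
$\left(29245 + 31517\right) \left(c{\left(92 \right)} - 31833\right) = \left(29245 + 31517\right) \left(- \frac{7}{6 + 28 \cdot 92} - 31833\right) = 60762 \left(- \frac{7}{6 + 2576} - 31833\right) = 60762 \left(- \frac{7}{2582} - 31833\right) = 60762 \left(- \frac{82192813}{2582}\right) = - \frac{2497099851753}{1291}$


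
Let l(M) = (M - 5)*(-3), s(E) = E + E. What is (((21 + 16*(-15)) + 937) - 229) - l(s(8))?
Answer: 522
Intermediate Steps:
s(E) = 2*E
l(M) = 15 - 3*M (l(M) = (-5 + M)*(-3) = 15 - 3*M)
(((21 + 16*(-15)) + 937) - 229) - l(s(8)) = (((21 + 16*(-15)) + 937) - 229) - (15 - 6*8) = (((21 - 240) + 937) - 229) - (15 - 3*16) = ((-219 + 937) - 229) - (15 - 48) = (718 - 229) - 1*(-33) = 489 + 33 = 522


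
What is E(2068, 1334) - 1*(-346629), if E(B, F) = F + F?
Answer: 349297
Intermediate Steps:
E(B, F) = 2*F
E(2068, 1334) - 1*(-346629) = 2*1334 - 1*(-346629) = 2668 + 346629 = 349297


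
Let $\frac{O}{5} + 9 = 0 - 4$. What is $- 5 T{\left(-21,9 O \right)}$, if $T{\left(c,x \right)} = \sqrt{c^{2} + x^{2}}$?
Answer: $- 15 \sqrt{38074} \approx -2926.9$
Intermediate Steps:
$O = -65$ ($O = -45 + 5 \left(0 - 4\right) = -45 + 5 \left(-4\right) = -45 - 20 = -65$)
$- 5 T{\left(-21,9 O \right)} = - 5 \sqrt{\left(-21\right)^{2} + \left(9 \left(-65\right)\right)^{2}} = - 5 \sqrt{441 + \left(-585\right)^{2}} = - 5 \sqrt{441 + 342225} = - 5 \sqrt{342666} = - 5 \cdot 3 \sqrt{38074} = - 15 \sqrt{38074}$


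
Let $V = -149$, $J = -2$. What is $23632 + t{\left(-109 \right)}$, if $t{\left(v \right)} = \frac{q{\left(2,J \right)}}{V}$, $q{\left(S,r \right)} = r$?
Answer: $\frac{3521170}{149} \approx 23632.0$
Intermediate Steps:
$t{\left(v \right)} = \frac{2}{149}$ ($t{\left(v \right)} = - \frac{2}{-149} = \left(-2\right) \left(- \frac{1}{149}\right) = \frac{2}{149}$)
$23632 + t{\left(-109 \right)} = 23632 + \frac{2}{149} = \frac{3521170}{149}$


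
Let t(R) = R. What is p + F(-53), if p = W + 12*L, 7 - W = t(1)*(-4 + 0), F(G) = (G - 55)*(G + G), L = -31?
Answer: 11087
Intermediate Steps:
F(G) = 2*G*(-55 + G) (F(G) = (-55 + G)*(2*G) = 2*G*(-55 + G))
W = 11 (W = 7 - (-4 + 0) = 7 - (-4) = 7 - 1*(-4) = 7 + 4 = 11)
p = -361 (p = 11 + 12*(-31) = 11 - 372 = -361)
p + F(-53) = -361 + 2*(-53)*(-55 - 53) = -361 + 2*(-53)*(-108) = -361 + 11448 = 11087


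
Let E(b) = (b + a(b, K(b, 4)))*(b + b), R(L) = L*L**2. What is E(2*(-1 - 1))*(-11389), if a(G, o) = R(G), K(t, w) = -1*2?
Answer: -6195616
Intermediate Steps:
K(t, w) = -2
R(L) = L**3
a(G, o) = G**3
E(b) = 2*b*(b + b**3) (E(b) = (b + b**3)*(b + b) = (b + b**3)*(2*b) = 2*b*(b + b**3))
E(2*(-1 - 1))*(-11389) = (2*(2*(-1 - 1))**2*(1 + (2*(-1 - 1))**2))*(-11389) = (2*(2*(-2))**2*(1 + (2*(-2))**2))*(-11389) = (2*(-4)**2*(1 + (-4)**2))*(-11389) = (2*16*(1 + 16))*(-11389) = (2*16*17)*(-11389) = 544*(-11389) = -6195616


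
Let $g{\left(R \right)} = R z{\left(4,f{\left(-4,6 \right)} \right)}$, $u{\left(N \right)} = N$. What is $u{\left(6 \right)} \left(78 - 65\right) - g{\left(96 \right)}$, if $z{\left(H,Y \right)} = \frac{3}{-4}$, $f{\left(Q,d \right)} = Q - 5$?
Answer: $150$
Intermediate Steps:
$f{\left(Q,d \right)} = -5 + Q$
$z{\left(H,Y \right)} = - \frac{3}{4}$ ($z{\left(H,Y \right)} = 3 \left(- \frac{1}{4}\right) = - \frac{3}{4}$)
$g{\left(R \right)} = - \frac{3 R}{4}$ ($g{\left(R \right)} = R \left(- \frac{3}{4}\right) = - \frac{3 R}{4}$)
$u{\left(6 \right)} \left(78 - 65\right) - g{\left(96 \right)} = 6 \left(78 - 65\right) - \left(- \frac{3}{4}\right) 96 = 6 \left(78 - 65\right) - -72 = 6 \left(78 - 65\right) + 72 = 6 \cdot 13 + 72 = 78 + 72 = 150$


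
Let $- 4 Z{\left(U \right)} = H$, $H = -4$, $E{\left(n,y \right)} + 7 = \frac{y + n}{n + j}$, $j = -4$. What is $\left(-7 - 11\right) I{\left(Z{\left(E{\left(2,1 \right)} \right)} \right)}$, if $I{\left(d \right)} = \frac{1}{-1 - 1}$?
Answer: $9$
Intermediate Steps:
$E{\left(n,y \right)} = -7 + \frac{n + y}{-4 + n}$ ($E{\left(n,y \right)} = -7 + \frac{y + n}{n - 4} = -7 + \frac{n + y}{-4 + n}$)
$Z{\left(U \right)} = 1$ ($Z{\left(U \right)} = \left(- \frac{1}{4}\right) \left(-4\right) = 1$)
$I{\left(d \right)} = - \frac{1}{2}$ ($I{\left(d \right)} = \frac{1}{-2} = - \frac{1}{2}$)
$\left(-7 - 11\right) I{\left(Z{\left(E{\left(2,1 \right)} \right)} \right)} = \left(-7 - 11\right) \left(- \frac{1}{2}\right) = \left(-18\right) \left(- \frac{1}{2}\right) = 9$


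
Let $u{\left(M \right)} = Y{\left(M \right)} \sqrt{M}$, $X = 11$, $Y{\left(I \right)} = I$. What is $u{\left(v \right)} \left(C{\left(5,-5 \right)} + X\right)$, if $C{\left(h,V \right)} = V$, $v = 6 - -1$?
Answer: $42 \sqrt{7} \approx 111.12$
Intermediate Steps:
$v = 7$ ($v = 6 + 1 = 7$)
$u{\left(M \right)} = M^{\frac{3}{2}}$ ($u{\left(M \right)} = M \sqrt{M} = M^{\frac{3}{2}}$)
$u{\left(v \right)} \left(C{\left(5,-5 \right)} + X\right) = 7^{\frac{3}{2}} \left(-5 + 11\right) = 7 \sqrt{7} \cdot 6 = 42 \sqrt{7}$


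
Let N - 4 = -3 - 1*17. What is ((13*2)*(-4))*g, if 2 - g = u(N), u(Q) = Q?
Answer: -1872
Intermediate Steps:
N = -16 (N = 4 + (-3 - 1*17) = 4 + (-3 - 17) = 4 - 20 = -16)
g = 18 (g = 2 - 1*(-16) = 2 + 16 = 18)
((13*2)*(-4))*g = ((13*2)*(-4))*18 = (26*(-4))*18 = -104*18 = -1872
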